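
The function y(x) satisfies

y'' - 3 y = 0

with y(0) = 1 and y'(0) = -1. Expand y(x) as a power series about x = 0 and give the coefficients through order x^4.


Ansatz: y(x) = sum_{n>=0} a_n x^n, so y'(x) = sum_{n>=1} n a_n x^(n-1) and y''(x) = sum_{n>=2} n(n-1) a_n x^(n-2).
Substitute into P(x) y'' + Q(x) y' + R(x) y = 0 with P(x) = 1, Q(x) = 0, R(x) = -3, and match powers of x.
Initial conditions: a_0 = 1, a_1 = -1.
Setting the coefficient of each power of x to zero and solving order by order (substituting the coefficients already found):
  x^0: 2 a_2 - 3 a_0 = 0  ->  2 a_2 = 3 a_0 = 3  ->  a_2 = 3/2
  x^1: 6 a_3 - 3 a_1 = 0  ->  6 a_3 = 3 a_1 = -3  ->  a_3 = -1/2
  x^2: 12 a_4 - 3 a_2 = 0  ->  12 a_4 = 3 a_2 = 9/2  ->  a_4 = 3/8
Truncated series: y(x) = 1 - x + (3/2) x^2 - (1/2) x^3 + (3/8) x^4 + O(x^5).

a_0 = 1; a_1 = -1; a_2 = 3/2; a_3 = -1/2; a_4 = 3/8


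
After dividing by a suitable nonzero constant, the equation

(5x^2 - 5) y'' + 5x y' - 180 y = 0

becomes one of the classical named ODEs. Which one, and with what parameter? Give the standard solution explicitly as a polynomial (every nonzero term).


All three coefficients share the factor -5; dividing through by -5 gives  (1 - x^2) y'' - x y' + 36 y = 0.
This matches the Chebyshev equation (1 - x^2) y'' - x y' + n^2 y = 0 (note the -x y' term, not -2x y') with n^2 = 36, so n = 6; the polynomial solution is T_6(x).
With y = sum_k a_k x^k, matching x^k gives (k+2)(k+1) a_{k+2} = (k^2 - n^2) a_k = (k - 6)(k + 6) a_k. The right side vanishes at k = 6, so the series with the parity of 6 terminates at degree 6.
Standard normalization: leading coefficient of T_n is 2^(n-1), so a_6 = 2^5 = 32. Work downward with a_k = (k+1)(k+2) a_{k+2} / ((k - 6)(k + 6)):
  a_4 = (5)(6)(32) / ((4 - 6)(4 + 6)) = 960/(-20) = -48
  a_2 = (3)(4)(-48) / ((2 - 6)(2 + 6)) = -576/(-32) = 18
  a_0 = (1)(2)(18) / ((0 - 6)(0 + 6)) = 36/(-36) = -1
Hence T_6(x) = 32 x^6 - 48 x^4 + 18 x^2 - 1.

T_6(x); series = 32 x^6 - 48 x^4 + 18 x^2 - 1


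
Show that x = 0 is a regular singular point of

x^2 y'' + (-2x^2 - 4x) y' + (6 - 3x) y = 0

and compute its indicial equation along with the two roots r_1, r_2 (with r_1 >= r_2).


Divide by x^2 to reach normal form y'' + P_1(x) y' + P_2(x) y = 0 with P_1(x) = -2 - 4/x and P_2(x) = -3/x + 6/x^2.
x = 0 is a singular point because the y'-coefficient -2 - 4/x has a pole at x = 0 and the y-coefficient -3/x + 6/x^2 has a pole at x = 0.
It is a regular singular point because x P_1(x) = p(x) = -2x - 4 and x^2 P_2(x) = q(x) = 6 - 3x are polynomials, hence analytic at x = 0.
p(0) = -4,  q(0) = 6.
Indicial equation: r(r-1) + p(0) r + q(0) = 0, i.e. r^2 + (p(0) - 1) r + q(0) = 0, i.e. r^2 - 5 r + 6 = 0.
Discriminant: (-5)^2 - 4(6) = 1, so r = (5 ± 1)/2.
Solving: r_1 = 3, r_2 = 2.

indicial: r^2 - 5 r + 6 = 0; roots r_1 = 3, r_2 = 2


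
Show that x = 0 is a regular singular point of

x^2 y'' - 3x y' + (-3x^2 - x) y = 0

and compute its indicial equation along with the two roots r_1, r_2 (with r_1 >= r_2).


Divide by x^2 to reach normal form y'' + P_1(x) y' + P_2(x) y = 0 with P_1(x) = -3/x and P_2(x) = -3 - 1/x.
x = 0 is a singular point because the y'-coefficient -3/x has a pole at x = 0 and the y-coefficient -3 - 1/x has a pole at x = 0.
It is a regular singular point because x P_1(x) = p(x) = -3 and x^2 P_2(x) = q(x) = -3x^2 - x are polynomials, hence analytic at x = 0.
p(0) = -3,  q(0) = 0.
Indicial equation: r(r-1) + p(0) r + q(0) = 0, i.e. r^2 + (p(0) - 1) r + q(0) = 0, i.e. r^2 - 4 r = 0.
Discriminant: (-4)^2 - 4(0) = 16, so r = (4 ± 4)/2.
Solving: r_1 = 4, r_2 = 0.

indicial: r^2 - 4 r = 0; roots r_1 = 4, r_2 = 0


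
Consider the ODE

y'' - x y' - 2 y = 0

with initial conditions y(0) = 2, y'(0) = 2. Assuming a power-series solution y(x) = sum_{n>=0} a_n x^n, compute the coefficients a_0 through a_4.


Ansatz: y(x) = sum_{n>=0} a_n x^n, so y'(x) = sum_{n>=1} n a_n x^(n-1) and y''(x) = sum_{n>=2} n(n-1) a_n x^(n-2).
Substitute into P(x) y'' + Q(x) y' + R(x) y = 0 with P(x) = 1, Q(x) = -x, R(x) = -2, and match powers of x.
Initial conditions: a_0 = 2, a_1 = 2.
Setting the coefficient of each power of x to zero and solving order by order (substituting the coefficients already found):
  x^0: 2 a_2 - 2 a_0 = 0  ->  2 a_2 = 2 a_0 = 4  ->  a_2 = 2
  x^1: 6 a_3 - 3 a_1 = 0  ->  6 a_3 = 3 a_1 = 6  ->  a_3 = 1
  x^2: 12 a_4 - 4 a_2 = 0  ->  12 a_4 = 4 a_2 = 8  ->  a_4 = 2/3
Truncated series: y(x) = 2 + 2 x + 2 x^2 + x^3 + (2/3) x^4 + O(x^5).

a_0 = 2; a_1 = 2; a_2 = 2; a_3 = 1; a_4 = 2/3


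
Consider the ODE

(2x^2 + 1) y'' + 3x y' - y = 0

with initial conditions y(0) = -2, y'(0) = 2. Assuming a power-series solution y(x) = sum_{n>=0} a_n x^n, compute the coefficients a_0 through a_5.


Ansatz: y(x) = sum_{n>=0} a_n x^n, so y'(x) = sum_{n>=1} n a_n x^(n-1) and y''(x) = sum_{n>=2} n(n-1) a_n x^(n-2).
Substitute into P(x) y'' + Q(x) y' + R(x) y = 0 with P(x) = 2x^2 + 1, Q(x) = 3x, R(x) = -1, and match powers of x.
Initial conditions: a_0 = -2, a_1 = 2.
Setting the coefficient of each power of x to zero and solving order by order (substituting the coefficients already found):
  x^0: 2 a_2 - a_0 = 0  ->  2 a_2 = a_0 = -2  ->  a_2 = -1
  x^1: 6 a_3 + 2 a_1 = 0  ->  6 a_3 = -2 a_1 = -4  ->  a_3 = -2/3
  x^2: 12 a_4 + 9 a_2 = 0  ->  12 a_4 = -9 a_2 = 9  ->  a_4 = 3/4
  x^3: 20 a_5 + 20 a_3 = 0  ->  20 a_5 = -20 a_3 = 40/3  ->  a_5 = 2/3
Truncated series: y(x) = -2 + 2 x - x^2 - (2/3) x^3 + (3/4) x^4 + (2/3) x^5 + O(x^6).

a_0 = -2; a_1 = 2; a_2 = -1; a_3 = -2/3; a_4 = 3/4; a_5 = 2/3


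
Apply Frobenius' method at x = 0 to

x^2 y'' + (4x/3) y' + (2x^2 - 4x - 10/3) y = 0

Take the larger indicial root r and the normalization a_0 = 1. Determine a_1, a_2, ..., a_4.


Write in Frobenius form y'' + (p(x)/x) y' + (q(x)/x^2) y = 0:
  p(x) = 4/3,  q(x) = 2x^2 - 4x - 10/3.
Indicial equation: r(r-1) + (4/3) r + (-10/3) = 0 -> roots r_1 = 5/3, r_2 = -2.
Take r = r_1 = 5/3. Let y(x) = x^r sum_{n>=0} a_n x^n with a_0 = 1.
Substitute y = x^r sum a_n x^n and match x^{r+n}. The recurrence is
  D(n) a_n - 4 a_{n-1} + 2 a_{n-2} = 0,  where D(n) = (r+n)(r+n-1) + (4/3)(r+n) + (-10/3).
  a_n = [4 a_{n-1} - 2 a_{n-2}] / D(n).
Since the indicial polynomial factors as (r - r_1)(r - r_2), D(n) = (r_1 + n - r_1)(r_1 + n - r_2) = n(n + 11/3).
Evaluating step by step (a_0 = 1):
  n = 1: D(1) = 1(1 + 11/3) = 14/3; numerator = 4(1) = 4; a_1 = (4)/(14/3) = 6/7
  n = 2: D(2) = 2(2 + 11/3) = 34/3; numerator = 4(6/7) - 2(1) = 10/7; a_2 = (10/7)/(34/3) = 15/119
  n = 3: D(3) = 3(3 + 11/3) = 20; numerator = 4(15/119) - 2(6/7) = -144/119; a_3 = (-144/119)/(20) = -36/595
  n = 4: D(4) = 4(4 + 11/3) = 92/3; numerator = 4(-36/595) - 2(15/119) = -42/85; a_4 = (-42/85)/(92/3) = -63/3910

r = 5/3; a_0 = 1; a_1 = 6/7; a_2 = 15/119; a_3 = -36/595; a_4 = -63/3910


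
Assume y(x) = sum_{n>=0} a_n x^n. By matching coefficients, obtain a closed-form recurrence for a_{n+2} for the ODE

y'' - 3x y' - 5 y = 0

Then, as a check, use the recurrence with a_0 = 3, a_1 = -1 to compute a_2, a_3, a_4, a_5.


Substitute y = sum_n a_n x^n.
y''(x) has coefficient (n+2)(n+1) a_{n+2} at x^n;
-3 x y'(x) has coefficient -3 n a_n at x^n (shift);
-5 y(x) has coefficient -5 a_n at x^n.
Matching x^n: (n+2)(n+1) a_{n+2} + (-3n - 5) a_n = 0.
Thus a_{n+2} = (3n + 5) / ((n+1)(n+2)) * a_n.

Check with a_0 = 3, a_1 = -1 (apply the recurrence for n = 0, 1, 2, 3): a_0 = 3, a_1 = -1, a_2 = 15/2, a_3 = -4/3, a_4 = 55/8, a_5 = -14/15.

a_(n+2) = (3n + 5) / ((n+1)(n+2)) * a_n; check: a_0 = 3, a_1 = -1, a_2 = 15/2, a_3 = -4/3, a_4 = 55/8, a_5 = -14/15


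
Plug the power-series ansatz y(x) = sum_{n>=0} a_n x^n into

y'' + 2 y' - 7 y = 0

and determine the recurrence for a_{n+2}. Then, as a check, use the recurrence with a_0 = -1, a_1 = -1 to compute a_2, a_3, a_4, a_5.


Substitute y = sum_n a_n x^n.
y''(x) has coefficient (n+2)(n+1) a_{n+2} at x^n;
2 y'(x) has coefficient 2 (n+1) a_{n+1} at x^n;
-7 y(x) has coefficient -7 a_n at x^n.
Matching x^n: (n+2)(n+1) a_{n+2} + 2 (n+1) a_{n+1} - 7 a_n = 0.
Thus a_{n+2} = [-2 (n+1) a_{n+1} + 7 a_n] / ((n+1)(n+2)).

Check with a_0 = -1, a_1 = -1 (apply the recurrence for n = 0, 1, 2, 3): a_0 = -1, a_1 = -1, a_2 = -5/2, a_3 = 1/2, a_4 = -41/24, a_5 = 103/120.

a_(n+2) = [-2 (n+1) a_(n+1) + 7 a_n] / ((n+1)(n+2)); check: a_0 = -1, a_1 = -1, a_2 = -5/2, a_3 = 1/2, a_4 = -41/24, a_5 = 103/120


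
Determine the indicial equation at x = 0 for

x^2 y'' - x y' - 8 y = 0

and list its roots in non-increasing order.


Divide by x^2 to reach normal form y'' + P_1(x) y' + P_2(x) y = 0 with P_1(x) = -1/x and P_2(x) = -8/x^2.
x = 0 is a singular point because the y'-coefficient -1/x has a pole at x = 0 and the y-coefficient -8/x^2 has a pole at x = 0.
It is a regular singular point because x P_1(x) = p(x) = -1 and x^2 P_2(x) = q(x) = -8 are polynomials, hence analytic at x = 0.
p(0) = -1,  q(0) = -8.
Indicial equation: r(r-1) + p(0) r + q(0) = 0, i.e. r^2 + (p(0) - 1) r + q(0) = 0, i.e. r^2 - 2 r - 8 = 0.
Discriminant: (-2)^2 - 4(-8) = 36, so r = (2 ± 6)/2.
Solving: r_1 = 4, r_2 = -2.

indicial: r^2 - 2 r - 8 = 0; roots r_1 = 4, r_2 = -2


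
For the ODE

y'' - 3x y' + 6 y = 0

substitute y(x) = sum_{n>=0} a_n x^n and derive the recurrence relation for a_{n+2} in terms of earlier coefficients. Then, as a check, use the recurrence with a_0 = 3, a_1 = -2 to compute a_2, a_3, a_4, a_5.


Substitute y = sum_n a_n x^n.
y''(x) has coefficient (n+2)(n+1) a_{n+2} at x^n;
-3 x y'(x) has coefficient -3 n a_n at x^n (shift);
6 y(x) has coefficient 6 a_n at x^n.
Matching x^n: (n+2)(n+1) a_{n+2} + (-3n + 6) a_n = 0.
Thus a_{n+2} = (3n - 6) / ((n+1)(n+2)) * a_n.

Check with a_0 = 3, a_1 = -2 (apply the recurrence for n = 0, 1, 2, 3): a_0 = 3, a_1 = -2, a_2 = -9, a_3 = 1, a_4 = 0, a_5 = 3/20.

a_(n+2) = (3n - 6) / ((n+1)(n+2)) * a_n; check: a_0 = 3, a_1 = -2, a_2 = -9, a_3 = 1, a_4 = 0, a_5 = 3/20


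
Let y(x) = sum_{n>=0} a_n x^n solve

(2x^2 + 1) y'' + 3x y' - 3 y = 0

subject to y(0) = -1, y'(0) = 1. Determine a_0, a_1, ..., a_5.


Ansatz: y(x) = sum_{n>=0} a_n x^n, so y'(x) = sum_{n>=1} n a_n x^(n-1) and y''(x) = sum_{n>=2} n(n-1) a_n x^(n-2).
Substitute into P(x) y'' + Q(x) y' + R(x) y = 0 with P(x) = 2x^2 + 1, Q(x) = 3x, R(x) = -3, and match powers of x.
Initial conditions: a_0 = -1, a_1 = 1.
Setting the coefficient of each power of x to zero and solving order by order (substituting the coefficients already found):
  x^0: 2 a_2 - 3 a_0 = 0  ->  2 a_2 = 3 a_0 = -3  ->  a_2 = -3/2
  x^1: 6 a_3 = 0  ->  a_3 = 0
  x^2: 12 a_4 + 7 a_2 = 0  ->  12 a_4 = -7 a_2 = 21/2  ->  a_4 = 7/8
  x^3: 20 a_5 + 18 a_3 = 0  ->  20 a_5 = -18 a_3 = 0  ->  a_5 = 0
Truncated series: y(x) = -1 + x - (3/2) x^2 + (7/8) x^4 + O(x^6).

a_0 = -1; a_1 = 1; a_2 = -3/2; a_3 = 0; a_4 = 7/8; a_5 = 0


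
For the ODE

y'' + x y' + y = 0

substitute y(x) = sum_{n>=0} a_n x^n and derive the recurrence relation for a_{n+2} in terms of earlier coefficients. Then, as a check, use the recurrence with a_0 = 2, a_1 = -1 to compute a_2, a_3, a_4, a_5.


Substitute y = sum_n a_n x^n.
y''(x) has coefficient (n+2)(n+1) a_{n+2} at x^n;
x y'(x) has coefficient n a_n at x^n (shift);
y(x) has coefficient 1 a_n at x^n.
Matching x^n: (n+2)(n+1) a_{n+2} + (n + 1) a_n = 0.
Thus a_{n+2} = (-n - 1) / ((n+1)(n+2)) * a_n.

Check with a_0 = 2, a_1 = -1 (apply the recurrence for n = 0, 1, 2, 3): a_0 = 2, a_1 = -1, a_2 = -1, a_3 = 1/3, a_4 = 1/4, a_5 = -1/15.

a_(n+2) = (-n - 1) / ((n+1)(n+2)) * a_n; check: a_0 = 2, a_1 = -1, a_2 = -1, a_3 = 1/3, a_4 = 1/4, a_5 = -1/15


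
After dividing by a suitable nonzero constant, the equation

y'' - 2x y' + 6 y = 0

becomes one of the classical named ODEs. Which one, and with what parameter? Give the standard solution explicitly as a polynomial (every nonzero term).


The equation is already in a standard form:  y'' - 2x y' + 6 y = 0.
This matches the Hermite equation y'' - 2x y' + 2n y = 0 with 2n = 6, so n = 3; the polynomial solution is H_3(x).
With y = sum_k a_k x^k, matching x^k gives (k+2)(k+1) a_{k+2} = 2(k - n) a_k = 2(k - 3) a_k. The right side vanishes at k = 3, so the series with the parity of 3 terminates at degree 3.
Standard normalization: leading coefficient of H_n is 2^n, so a_3 = 2^3 = 8. Work downward with a_k = (k+1)(k+2) a_{k+2} / (2(k - n)):
  a_1 = (2)(3)(8) / (2(1 - 3)) = 48/(-4) = -12
Hence H_3(x) = 8 x^3 - 12 x.

H_3(x); series = 8 x^3 - 12 x


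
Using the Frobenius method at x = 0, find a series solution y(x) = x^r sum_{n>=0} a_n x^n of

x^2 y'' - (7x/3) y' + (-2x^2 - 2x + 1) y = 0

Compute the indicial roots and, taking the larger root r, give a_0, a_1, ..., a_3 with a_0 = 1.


Write in Frobenius form y'' + (p(x)/x) y' + (q(x)/x^2) y = 0:
  p(x) = -7/3,  q(x) = -2x^2 - 2x + 1.
Indicial equation: r(r-1) + (-7/3) r + (1) = 0 -> roots r_1 = 3, r_2 = 1/3.
Take r = r_1 = 3. Let y(x) = x^r sum_{n>=0} a_n x^n with a_0 = 1.
Substitute y = x^r sum a_n x^n and match x^{r+n}. The recurrence is
  D(n) a_n - 2 a_{n-1} - 2 a_{n-2} = 0,  where D(n) = (r+n)(r+n-1) + (-7/3)(r+n) + (1).
  a_n = [2 a_{n-1} + 2 a_{n-2}] / D(n).
Since the indicial polynomial factors as (r - r_1)(r - r_2), D(n) = (r_1 + n - r_1)(r_1 + n - r_2) = n(n + 8/3).
Evaluating step by step (a_0 = 1):
  n = 1: D(1) = 1(1 + 8/3) = 11/3; numerator = 2(1) = 2; a_1 = (2)/(11/3) = 6/11
  n = 2: D(2) = 2(2 + 8/3) = 28/3; numerator = 2(6/11) + 2(1) = 34/11; a_2 = (34/11)/(28/3) = 51/154
  n = 3: D(3) = 3(3 + 8/3) = 17; numerator = 2(51/154) + 2(6/11) = 135/77; a_3 = (135/77)/(17) = 135/1309

r = 3; a_0 = 1; a_1 = 6/11; a_2 = 51/154; a_3 = 135/1309


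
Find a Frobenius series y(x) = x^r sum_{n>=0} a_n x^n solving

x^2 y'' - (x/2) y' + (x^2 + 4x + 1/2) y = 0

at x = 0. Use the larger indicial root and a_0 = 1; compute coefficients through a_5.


Write in Frobenius form y'' + (p(x)/x) y' + (q(x)/x^2) y = 0:
  p(x) = -1/2,  q(x) = x^2 + 4x + 1/2.
Indicial equation: r(r-1) + (-1/2) r + (1/2) = 0 -> roots r_1 = 1, r_2 = 1/2.
Take r = r_1 = 1. Let y(x) = x^r sum_{n>=0} a_n x^n with a_0 = 1.
Substitute y = x^r sum a_n x^n and match x^{r+n}. The recurrence is
  D(n) a_n + 4 a_{n-1} + 1 a_{n-2} = 0,  where D(n) = (r+n)(r+n-1) + (-1/2)(r+n) + (1/2).
  a_n = [-4 a_{n-1} - 1 a_{n-2}] / D(n).
Since the indicial polynomial factors as (r - r_1)(r - r_2), D(n) = (r_1 + n - r_1)(r_1 + n - r_2) = n(n + 1/2).
Evaluating step by step (a_0 = 1):
  n = 1: D(1) = 1(1 + 1/2) = 3/2; numerator = -4(1) = -4; a_1 = (-4)/(3/2) = -8/3
  n = 2: D(2) = 2(2 + 1/2) = 5; numerator = -4(-8/3) - 1(1) = 29/3; a_2 = (29/3)/(5) = 29/15
  n = 3: D(3) = 3(3 + 1/2) = 21/2; numerator = -4(29/15) - 1(-8/3) = -76/15; a_3 = (-76/15)/(21/2) = -152/315
  n = 4: D(4) = 4(4 + 1/2) = 18; numerator = -4(-152/315) - 1(29/15) = -1/315; a_4 = (-1/315)/(18) = -1/5670
  n = 5: D(5) = 5(5 + 1/2) = 55/2; numerator = -4(-1/5670) - 1(-152/315) = 274/567; a_5 = (274/567)/(55/2) = 548/31185

r = 1; a_0 = 1; a_1 = -8/3; a_2 = 29/15; a_3 = -152/315; a_4 = -1/5670; a_5 = 548/31185


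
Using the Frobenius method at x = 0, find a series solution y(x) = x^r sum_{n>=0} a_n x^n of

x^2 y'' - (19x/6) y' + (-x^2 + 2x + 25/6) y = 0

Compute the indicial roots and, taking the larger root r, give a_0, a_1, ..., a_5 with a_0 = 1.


Write in Frobenius form y'' + (p(x)/x) y' + (q(x)/x^2) y = 0:
  p(x) = -19/6,  q(x) = -x^2 + 2x + 25/6.
Indicial equation: r(r-1) + (-19/6) r + (25/6) = 0 -> roots r_1 = 5/2, r_2 = 5/3.
Take r = r_1 = 5/2. Let y(x) = x^r sum_{n>=0} a_n x^n with a_0 = 1.
Substitute y = x^r sum a_n x^n and match x^{r+n}. The recurrence is
  D(n) a_n + 2 a_{n-1} - 1 a_{n-2} = 0,  where D(n) = (r+n)(r+n-1) + (-19/6)(r+n) + (25/6).
  a_n = [-2 a_{n-1} + 1 a_{n-2}] / D(n).
Since the indicial polynomial factors as (r - r_1)(r - r_2), D(n) = (r_1 + n - r_1)(r_1 + n - r_2) = n(n + 5/6).
Evaluating step by step (a_0 = 1):
  n = 1: D(1) = 1(1 + 5/6) = 11/6; numerator = -2(1) = -2; a_1 = (-2)/(11/6) = -12/11
  n = 2: D(2) = 2(2 + 5/6) = 17/3; numerator = -2(-12/11) + 1(1) = 35/11; a_2 = (35/11)/(17/3) = 105/187
  n = 3: D(3) = 3(3 + 5/6) = 23/2; numerator = -2(105/187) + 1(-12/11) = -414/187; a_3 = (-414/187)/(23/2) = -36/187
  n = 4: D(4) = 4(4 + 5/6) = 58/3; numerator = -2(-36/187) + 1(105/187) = 177/187; a_4 = (177/187)/(58/3) = 531/10846
  n = 5: D(5) = 5(5 + 5/6) = 175/6; numerator = -2(531/10846) + 1(-36/187) = -1575/5423; a_5 = (-1575/5423)/(175/6) = -54/5423

r = 5/2; a_0 = 1; a_1 = -12/11; a_2 = 105/187; a_3 = -36/187; a_4 = 531/10846; a_5 = -54/5423


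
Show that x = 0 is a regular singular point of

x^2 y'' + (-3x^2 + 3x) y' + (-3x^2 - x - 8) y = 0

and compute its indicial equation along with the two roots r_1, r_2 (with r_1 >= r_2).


Divide by x^2 to reach normal form y'' + P_1(x) y' + P_2(x) y = 0 with P_1(x) = -3 + 3/x and P_2(x) = -3 - 1/x - 8/x^2.
x = 0 is a singular point because the y'-coefficient -3 + 3/x has a pole at x = 0 and the y-coefficient -3 - 1/x - 8/x^2 has a pole at x = 0.
It is a regular singular point because x P_1(x) = p(x) = 3 - 3x and x^2 P_2(x) = q(x) = -3x^2 - x - 8 are polynomials, hence analytic at x = 0.
p(0) = 3,  q(0) = -8.
Indicial equation: r(r-1) + p(0) r + q(0) = 0, i.e. r^2 + (p(0) - 1) r + q(0) = 0, i.e. r^2 + 2 r - 8 = 0.
Discriminant: (2)^2 - 4(-8) = 36, so r = (-2 ± 6)/2.
Solving: r_1 = 2, r_2 = -4.

indicial: r^2 + 2 r - 8 = 0; roots r_1 = 2, r_2 = -4


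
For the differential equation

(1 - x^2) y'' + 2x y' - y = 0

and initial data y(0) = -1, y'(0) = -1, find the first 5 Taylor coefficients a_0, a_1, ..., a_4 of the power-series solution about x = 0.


Ansatz: y(x) = sum_{n>=0} a_n x^n, so y'(x) = sum_{n>=1} n a_n x^(n-1) and y''(x) = sum_{n>=2} n(n-1) a_n x^(n-2).
Substitute into P(x) y'' + Q(x) y' + R(x) y = 0 with P(x) = 1 - x^2, Q(x) = 2x, R(x) = -1, and match powers of x.
Initial conditions: a_0 = -1, a_1 = -1.
Setting the coefficient of each power of x to zero and solving order by order (substituting the coefficients already found):
  x^0: 2 a_2 - a_0 = 0  ->  2 a_2 = a_0 = -1  ->  a_2 = -1/2
  x^1: 6 a_3 + a_1 = 0  ->  6 a_3 = -a_1 = 1  ->  a_3 = 1/6
  x^2: 12 a_4 + a_2 = 0  ->  12 a_4 = -a_2 = 1/2  ->  a_4 = 1/24
Truncated series: y(x) = -1 - x - (1/2) x^2 + (1/6) x^3 + (1/24) x^4 + O(x^5).

a_0 = -1; a_1 = -1; a_2 = -1/2; a_3 = 1/6; a_4 = 1/24


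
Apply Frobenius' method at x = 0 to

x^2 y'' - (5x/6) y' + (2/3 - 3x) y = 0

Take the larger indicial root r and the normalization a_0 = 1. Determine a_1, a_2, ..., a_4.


Write in Frobenius form y'' + (p(x)/x) y' + (q(x)/x^2) y = 0:
  p(x) = -5/6,  q(x) = 2/3 - 3x.
Indicial equation: r(r-1) + (-5/6) r + (2/3) = 0 -> roots r_1 = 4/3, r_2 = 1/2.
Take r = r_1 = 4/3. Let y(x) = x^r sum_{n>=0} a_n x^n with a_0 = 1.
Substitute y = x^r sum a_n x^n and match x^{r+n}. The recurrence is
  D(n) a_n - 3 a_{n-1} = 0,  where D(n) = (r+n)(r+n-1) + (-5/6)(r+n) + (2/3).
  a_n = 3 / D(n) * a_{n-1}.
Since the indicial polynomial factors as (r - r_1)(r - r_2), D(n) = (r_1 + n - r_1)(r_1 + n - r_2) = n(n + 5/6).
Evaluating step by step (a_0 = 1):
  n = 1: D(1) = 1(1 + 5/6) = 11/6; numerator = 3(1) = 3; a_1 = (3)/(11/6) = 18/11
  n = 2: D(2) = 2(2 + 5/6) = 17/3; numerator = 3(18/11) = 54/11; a_2 = (54/11)/(17/3) = 162/187
  n = 3: D(3) = 3(3 + 5/6) = 23/2; numerator = 3(162/187) = 486/187; a_3 = (486/187)/(23/2) = 972/4301
  n = 4: D(4) = 4(4 + 5/6) = 58/3; numerator = 3(972/4301) = 2916/4301; a_4 = (2916/4301)/(58/3) = 4374/124729

r = 4/3; a_0 = 1; a_1 = 18/11; a_2 = 162/187; a_3 = 972/4301; a_4 = 4374/124729


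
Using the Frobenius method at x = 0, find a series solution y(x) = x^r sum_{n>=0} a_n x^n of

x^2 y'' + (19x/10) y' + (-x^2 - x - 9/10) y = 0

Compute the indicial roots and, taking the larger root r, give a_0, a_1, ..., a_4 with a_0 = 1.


Write in Frobenius form y'' + (p(x)/x) y' + (q(x)/x^2) y = 0:
  p(x) = 19/10,  q(x) = -x^2 - x - 9/10.
Indicial equation: r(r-1) + (19/10) r + (-9/10) = 0 -> roots r_1 = 3/5, r_2 = -3/2.
Take r = r_1 = 3/5. Let y(x) = x^r sum_{n>=0} a_n x^n with a_0 = 1.
Substitute y = x^r sum a_n x^n and match x^{r+n}. The recurrence is
  D(n) a_n - 1 a_{n-1} - 1 a_{n-2} = 0,  where D(n) = (r+n)(r+n-1) + (19/10)(r+n) + (-9/10).
  a_n = [1 a_{n-1} + 1 a_{n-2}] / D(n).
Since the indicial polynomial factors as (r - r_1)(r - r_2), D(n) = (r_1 + n - r_1)(r_1 + n - r_2) = n(n + 21/10).
Evaluating step by step (a_0 = 1):
  n = 1: D(1) = 1(1 + 21/10) = 31/10; numerator = 1(1) = 1; a_1 = (1)/(31/10) = 10/31
  n = 2: D(2) = 2(2 + 21/10) = 41/5; numerator = 1(10/31) + 1(1) = 41/31; a_2 = (41/31)/(41/5) = 5/31
  n = 3: D(3) = 3(3 + 21/10) = 153/10; numerator = 1(5/31) + 1(10/31) = 15/31; a_3 = (15/31)/(153/10) = 50/1581
  n = 4: D(4) = 4(4 + 21/10) = 122/5; numerator = 1(50/1581) + 1(5/31) = 305/1581; a_4 = (305/1581)/(122/5) = 25/3162

r = 3/5; a_0 = 1; a_1 = 10/31; a_2 = 5/31; a_3 = 50/1581; a_4 = 25/3162


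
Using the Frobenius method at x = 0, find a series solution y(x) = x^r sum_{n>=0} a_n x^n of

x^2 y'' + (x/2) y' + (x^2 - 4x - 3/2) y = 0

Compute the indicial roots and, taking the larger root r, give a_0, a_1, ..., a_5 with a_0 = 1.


Write in Frobenius form y'' + (p(x)/x) y' + (q(x)/x^2) y = 0:
  p(x) = 1/2,  q(x) = x^2 - 4x - 3/2.
Indicial equation: r(r-1) + (1/2) r + (-3/2) = 0 -> roots r_1 = 3/2, r_2 = -1.
Take r = r_1 = 3/2. Let y(x) = x^r sum_{n>=0} a_n x^n with a_0 = 1.
Substitute y = x^r sum a_n x^n and match x^{r+n}. The recurrence is
  D(n) a_n - 4 a_{n-1} + 1 a_{n-2} = 0,  where D(n) = (r+n)(r+n-1) + (1/2)(r+n) + (-3/2).
  a_n = [4 a_{n-1} - 1 a_{n-2}] / D(n).
Since the indicial polynomial factors as (r - r_1)(r - r_2), D(n) = (r_1 + n - r_1)(r_1 + n - r_2) = n(n + 5/2).
Evaluating step by step (a_0 = 1):
  n = 1: D(1) = 1(1 + 5/2) = 7/2; numerator = 4(1) = 4; a_1 = (4)/(7/2) = 8/7
  n = 2: D(2) = 2(2 + 5/2) = 9; numerator = 4(8/7) - 1(1) = 25/7; a_2 = (25/7)/(9) = 25/63
  n = 3: D(3) = 3(3 + 5/2) = 33/2; numerator = 4(25/63) - 1(8/7) = 4/9; a_3 = (4/9)/(33/2) = 8/297
  n = 4: D(4) = 4(4 + 5/2) = 26; numerator = 4(8/297) - 1(25/63) = -601/2079; a_4 = (-601/2079)/(26) = -601/54054
  n = 5: D(5) = 5(5 + 5/2) = 75/2; numerator = 4(-601/54054) - 1(8/297) = -1930/27027; a_5 = (-1930/27027)/(75/2) = -772/405405

r = 3/2; a_0 = 1; a_1 = 8/7; a_2 = 25/63; a_3 = 8/297; a_4 = -601/54054; a_5 = -772/405405


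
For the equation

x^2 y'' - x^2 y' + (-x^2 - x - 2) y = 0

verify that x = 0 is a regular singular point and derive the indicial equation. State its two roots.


Divide by x^2 to reach normal form y'' + P_1(x) y' + P_2(x) y = 0 with P_1(x) = -1 and P_2(x) = -1 - 1/x - 2/x^2.
x = 0 is a singular point because the y-coefficient -1 - 1/x - 2/x^2 has a pole at x = 0.
It is a regular singular point because x P_1(x) = p(x) = -x and x^2 P_2(x) = q(x) = -x^2 - x - 2 are polynomials, hence analytic at x = 0.
p(0) = 0,  q(0) = -2.
Indicial equation: r(r-1) + p(0) r + q(0) = 0, i.e. r^2 + (p(0) - 1) r + q(0) = 0, i.e. r^2 - 1 r - 2 = 0.
Discriminant: (-1)^2 - 4(-2) = 9, so r = (1 ± 3)/2.
Solving: r_1 = 2, r_2 = -1.

indicial: r^2 - 1 r - 2 = 0; roots r_1 = 2, r_2 = -1


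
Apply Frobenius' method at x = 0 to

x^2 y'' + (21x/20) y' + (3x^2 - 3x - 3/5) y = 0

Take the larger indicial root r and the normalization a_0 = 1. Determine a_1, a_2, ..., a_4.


Write in Frobenius form y'' + (p(x)/x) y' + (q(x)/x^2) y = 0:
  p(x) = 21/20,  q(x) = 3x^2 - 3x - 3/5.
Indicial equation: r(r-1) + (21/20) r + (-3/5) = 0 -> roots r_1 = 3/4, r_2 = -4/5.
Take r = r_1 = 3/4. Let y(x) = x^r sum_{n>=0} a_n x^n with a_0 = 1.
Substitute y = x^r sum a_n x^n and match x^{r+n}. The recurrence is
  D(n) a_n - 3 a_{n-1} + 3 a_{n-2} = 0,  where D(n) = (r+n)(r+n-1) + (21/20)(r+n) + (-3/5).
  a_n = [3 a_{n-1} - 3 a_{n-2}] / D(n).
Since the indicial polynomial factors as (r - r_1)(r - r_2), D(n) = (r_1 + n - r_1)(r_1 + n - r_2) = n(n + 31/20).
Evaluating step by step (a_0 = 1):
  n = 1: D(1) = 1(1 + 31/20) = 51/20; numerator = 3(1) = 3; a_1 = (3)/(51/20) = 20/17
  n = 2: D(2) = 2(2 + 31/20) = 71/10; numerator = 3(20/17) - 3(1) = 9/17; a_2 = (9/17)/(71/10) = 90/1207
  n = 3: D(3) = 3(3 + 31/20) = 273/20; numerator = 3(90/1207) - 3(20/17) = -3990/1207; a_3 = (-3990/1207)/(273/20) = -3800/15691
  n = 4: D(4) = 4(4 + 31/20) = 111/5; numerator = 3(-3800/15691) - 3(90/1207) = -210/221; a_4 = (-210/221)/(111/5) = -350/8177

r = 3/4; a_0 = 1; a_1 = 20/17; a_2 = 90/1207; a_3 = -3800/15691; a_4 = -350/8177


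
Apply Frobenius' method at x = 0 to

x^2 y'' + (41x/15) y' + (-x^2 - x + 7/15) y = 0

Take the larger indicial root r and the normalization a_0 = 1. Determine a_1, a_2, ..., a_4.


Write in Frobenius form y'' + (p(x)/x) y' + (q(x)/x^2) y = 0:
  p(x) = 41/15,  q(x) = -x^2 - x + 7/15.
Indicial equation: r(r-1) + (41/15) r + (7/15) = 0 -> roots r_1 = -1/3, r_2 = -7/5.
Take r = r_1 = -1/3. Let y(x) = x^r sum_{n>=0} a_n x^n with a_0 = 1.
Substitute y = x^r sum a_n x^n and match x^{r+n}. The recurrence is
  D(n) a_n - 1 a_{n-1} - 1 a_{n-2} = 0,  where D(n) = (r+n)(r+n-1) + (41/15)(r+n) + (7/15).
  a_n = [1 a_{n-1} + 1 a_{n-2}] / D(n).
Since the indicial polynomial factors as (r - r_1)(r - r_2), D(n) = (r_1 + n - r_1)(r_1 + n - r_2) = n(n + 16/15).
Evaluating step by step (a_0 = 1):
  n = 1: D(1) = 1(1 + 16/15) = 31/15; numerator = 1(1) = 1; a_1 = (1)/(31/15) = 15/31
  n = 2: D(2) = 2(2 + 16/15) = 92/15; numerator = 1(15/31) + 1(1) = 46/31; a_2 = (46/31)/(92/15) = 15/62
  n = 3: D(3) = 3(3 + 16/15) = 61/5; numerator = 1(15/62) + 1(15/31) = 45/62; a_3 = (45/62)/(61/5) = 225/3782
  n = 4: D(4) = 4(4 + 16/15) = 304/15; numerator = 1(225/3782) + 1(15/62) = 570/1891; a_4 = (570/1891)/(304/15) = 225/15128

r = -1/3; a_0 = 1; a_1 = 15/31; a_2 = 15/62; a_3 = 225/3782; a_4 = 225/15128


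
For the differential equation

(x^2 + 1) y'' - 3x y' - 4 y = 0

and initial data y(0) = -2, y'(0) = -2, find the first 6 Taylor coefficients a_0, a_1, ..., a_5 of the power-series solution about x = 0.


Ansatz: y(x) = sum_{n>=0} a_n x^n, so y'(x) = sum_{n>=1} n a_n x^(n-1) and y''(x) = sum_{n>=2} n(n-1) a_n x^(n-2).
Substitute into P(x) y'' + Q(x) y' + R(x) y = 0 with P(x) = x^2 + 1, Q(x) = -3x, R(x) = -4, and match powers of x.
Initial conditions: a_0 = -2, a_1 = -2.
Setting the coefficient of each power of x to zero and solving order by order (substituting the coefficients already found):
  x^0: 2 a_2 - 4 a_0 = 0  ->  2 a_2 = 4 a_0 = -8  ->  a_2 = -4
  x^1: 6 a_3 - 7 a_1 = 0  ->  6 a_3 = 7 a_1 = -14  ->  a_3 = -7/3
  x^2: 12 a_4 - 8 a_2 = 0  ->  12 a_4 = 8 a_2 = -32  ->  a_4 = -8/3
  x^3: 20 a_5 - 7 a_3 = 0  ->  20 a_5 = 7 a_3 = -49/3  ->  a_5 = -49/60
Truncated series: y(x) = -2 - 2 x - 4 x^2 - (7/3) x^3 - (8/3) x^4 - (49/60) x^5 + O(x^6).

a_0 = -2; a_1 = -2; a_2 = -4; a_3 = -7/3; a_4 = -8/3; a_5 = -49/60


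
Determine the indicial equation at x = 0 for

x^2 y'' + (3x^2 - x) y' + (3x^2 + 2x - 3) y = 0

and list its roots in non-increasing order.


Divide by x^2 to reach normal form y'' + P_1(x) y' + P_2(x) y = 0 with P_1(x) = 3 - 1/x and P_2(x) = 3 + 2/x - 3/x^2.
x = 0 is a singular point because the y'-coefficient 3 - 1/x has a pole at x = 0 and the y-coefficient 3 + 2/x - 3/x^2 has a pole at x = 0.
It is a regular singular point because x P_1(x) = p(x) = 3x - 1 and x^2 P_2(x) = q(x) = 3x^2 + 2x - 3 are polynomials, hence analytic at x = 0.
p(0) = -1,  q(0) = -3.
Indicial equation: r(r-1) + p(0) r + q(0) = 0, i.e. r^2 + (p(0) - 1) r + q(0) = 0, i.e. r^2 - 2 r - 3 = 0.
Discriminant: (-2)^2 - 4(-3) = 16, so r = (2 ± 4)/2.
Solving: r_1 = 3, r_2 = -1.

indicial: r^2 - 2 r - 3 = 0; roots r_1 = 3, r_2 = -1


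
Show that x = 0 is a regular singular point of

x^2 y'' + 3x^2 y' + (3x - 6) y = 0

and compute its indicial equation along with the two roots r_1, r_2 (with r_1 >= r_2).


Divide by x^2 to reach normal form y'' + P_1(x) y' + P_2(x) y = 0 with P_1(x) = 3 and P_2(x) = 3/x - 6/x^2.
x = 0 is a singular point because the y-coefficient 3/x - 6/x^2 has a pole at x = 0.
It is a regular singular point because x P_1(x) = p(x) = 3x and x^2 P_2(x) = q(x) = 3x - 6 are polynomials, hence analytic at x = 0.
p(0) = 0,  q(0) = -6.
Indicial equation: r(r-1) + p(0) r + q(0) = 0, i.e. r^2 + (p(0) - 1) r + q(0) = 0, i.e. r^2 - 1 r - 6 = 0.
Discriminant: (-1)^2 - 4(-6) = 25, so r = (1 ± 5)/2.
Solving: r_1 = 3, r_2 = -2.

indicial: r^2 - 1 r - 6 = 0; roots r_1 = 3, r_2 = -2


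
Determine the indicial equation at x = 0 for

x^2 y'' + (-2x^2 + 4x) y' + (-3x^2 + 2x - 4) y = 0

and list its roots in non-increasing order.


Divide by x^2 to reach normal form y'' + P_1(x) y' + P_2(x) y = 0 with P_1(x) = -2 + 4/x and P_2(x) = -3 + 2/x - 4/x^2.
x = 0 is a singular point because the y'-coefficient -2 + 4/x has a pole at x = 0 and the y-coefficient -3 + 2/x - 4/x^2 has a pole at x = 0.
It is a regular singular point because x P_1(x) = p(x) = 4 - 2x and x^2 P_2(x) = q(x) = -3x^2 + 2x - 4 are polynomials, hence analytic at x = 0.
p(0) = 4,  q(0) = -4.
Indicial equation: r(r-1) + p(0) r + q(0) = 0, i.e. r^2 + (p(0) - 1) r + q(0) = 0, i.e. r^2 + 3 r - 4 = 0.
Discriminant: (3)^2 - 4(-4) = 25, so r = (-3 ± 5)/2.
Solving: r_1 = 1, r_2 = -4.

indicial: r^2 + 3 r - 4 = 0; roots r_1 = 1, r_2 = -4


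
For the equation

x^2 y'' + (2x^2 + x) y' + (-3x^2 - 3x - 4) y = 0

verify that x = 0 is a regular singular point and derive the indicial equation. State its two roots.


Divide by x^2 to reach normal form y'' + P_1(x) y' + P_2(x) y = 0 with P_1(x) = 2 + 1/x and P_2(x) = -3 - 3/x - 4/x^2.
x = 0 is a singular point because the y'-coefficient 2 + 1/x has a pole at x = 0 and the y-coefficient -3 - 3/x - 4/x^2 has a pole at x = 0.
It is a regular singular point because x P_1(x) = p(x) = 2x + 1 and x^2 P_2(x) = q(x) = -3x^2 - 3x - 4 are polynomials, hence analytic at x = 0.
p(0) = 1,  q(0) = -4.
Indicial equation: r(r-1) + p(0) r + q(0) = 0, i.e. r^2 + (p(0) - 1) r + q(0) = 0, i.e. r^2 - 4 = 0.
Discriminant: (0)^2 - 4(-4) = 16, so r = (0 ± 4)/2.
Solving: r_1 = 2, r_2 = -2.

indicial: r^2 - 4 = 0; roots r_1 = 2, r_2 = -2


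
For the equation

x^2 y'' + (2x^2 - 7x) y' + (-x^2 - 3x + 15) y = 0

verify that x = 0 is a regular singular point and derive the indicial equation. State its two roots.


Divide by x^2 to reach normal form y'' + P_1(x) y' + P_2(x) y = 0 with P_1(x) = 2 - 7/x and P_2(x) = -1 - 3/x + 15/x^2.
x = 0 is a singular point because the y'-coefficient 2 - 7/x has a pole at x = 0 and the y-coefficient -1 - 3/x + 15/x^2 has a pole at x = 0.
It is a regular singular point because x P_1(x) = p(x) = 2x - 7 and x^2 P_2(x) = q(x) = -x^2 - 3x + 15 are polynomials, hence analytic at x = 0.
p(0) = -7,  q(0) = 15.
Indicial equation: r(r-1) + p(0) r + q(0) = 0, i.e. r^2 + (p(0) - 1) r + q(0) = 0, i.e. r^2 - 8 r + 15 = 0.
Discriminant: (-8)^2 - 4(15) = 4, so r = (8 ± 2)/2.
Solving: r_1 = 5, r_2 = 3.

indicial: r^2 - 8 r + 15 = 0; roots r_1 = 5, r_2 = 3


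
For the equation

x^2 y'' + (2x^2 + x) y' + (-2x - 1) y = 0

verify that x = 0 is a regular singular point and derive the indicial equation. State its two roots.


Divide by x^2 to reach normal form y'' + P_1(x) y' + P_2(x) y = 0 with P_1(x) = 2 + 1/x and P_2(x) = -2/x - 1/x^2.
x = 0 is a singular point because the y'-coefficient 2 + 1/x has a pole at x = 0 and the y-coefficient -2/x - 1/x^2 has a pole at x = 0.
It is a regular singular point because x P_1(x) = p(x) = 2x + 1 and x^2 P_2(x) = q(x) = -2x - 1 are polynomials, hence analytic at x = 0.
p(0) = 1,  q(0) = -1.
Indicial equation: r(r-1) + p(0) r + q(0) = 0, i.e. r^2 + (p(0) - 1) r + q(0) = 0, i.e. r^2 - 1 = 0.
Discriminant: (0)^2 - 4(-1) = 4, so r = (0 ± 2)/2.
Solving: r_1 = 1, r_2 = -1.

indicial: r^2 - 1 = 0; roots r_1 = 1, r_2 = -1


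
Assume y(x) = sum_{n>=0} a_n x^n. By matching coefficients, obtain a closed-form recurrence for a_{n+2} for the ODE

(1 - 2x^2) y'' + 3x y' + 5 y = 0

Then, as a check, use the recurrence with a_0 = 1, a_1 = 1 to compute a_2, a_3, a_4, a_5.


Substitute y = sum_n a_n x^n.
(1 - 2 x^2) y'' contributes (n+2)(n+1) a_{n+2} - 2 n(n-1) a_n at x^n.
3 x y'(x) contributes 3 n a_n at x^n.
5 y(x) contributes 5 a_n at x^n.
Matching x^n: (n+2)(n+1) a_{n+2} + (-2 n(n-1) + 3 n + 5) a_n = 0.
Thus a_{n+2} = (2 n(n-1) - 3 n - 5) / ((n+1)(n+2)) * a_n.

Check with a_0 = 1, a_1 = 1 (apply the recurrence for n = 0, 1, 2, 3): a_0 = 1, a_1 = 1, a_2 = -5/2, a_3 = -4/3, a_4 = 35/24, a_5 = 2/15.

a_(n+2) = (2 n(n-1) - 3 n - 5) / ((n+1)(n+2)) * a_n; check: a_0 = 1, a_1 = 1, a_2 = -5/2, a_3 = -4/3, a_4 = 35/24, a_5 = 2/15


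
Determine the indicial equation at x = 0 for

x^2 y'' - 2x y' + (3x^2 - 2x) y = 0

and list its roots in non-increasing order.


Divide by x^2 to reach normal form y'' + P_1(x) y' + P_2(x) y = 0 with P_1(x) = -2/x and P_2(x) = 3 - 2/x.
x = 0 is a singular point because the y'-coefficient -2/x has a pole at x = 0 and the y-coefficient 3 - 2/x has a pole at x = 0.
It is a regular singular point because x P_1(x) = p(x) = -2 and x^2 P_2(x) = q(x) = 3x^2 - 2x are polynomials, hence analytic at x = 0.
p(0) = -2,  q(0) = 0.
Indicial equation: r(r-1) + p(0) r + q(0) = 0, i.e. r^2 + (p(0) - 1) r + q(0) = 0, i.e. r^2 - 3 r = 0.
Discriminant: (-3)^2 - 4(0) = 9, so r = (3 ± 3)/2.
Solving: r_1 = 3, r_2 = 0.

indicial: r^2 - 3 r = 0; roots r_1 = 3, r_2 = 0


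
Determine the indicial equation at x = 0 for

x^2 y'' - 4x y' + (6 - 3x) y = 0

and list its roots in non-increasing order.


Divide by x^2 to reach normal form y'' + P_1(x) y' + P_2(x) y = 0 with P_1(x) = -4/x and P_2(x) = -3/x + 6/x^2.
x = 0 is a singular point because the y'-coefficient -4/x has a pole at x = 0 and the y-coefficient -3/x + 6/x^2 has a pole at x = 0.
It is a regular singular point because x P_1(x) = p(x) = -4 and x^2 P_2(x) = q(x) = 6 - 3x are polynomials, hence analytic at x = 0.
p(0) = -4,  q(0) = 6.
Indicial equation: r(r-1) + p(0) r + q(0) = 0, i.e. r^2 + (p(0) - 1) r + q(0) = 0, i.e. r^2 - 5 r + 6 = 0.
Discriminant: (-5)^2 - 4(6) = 1, so r = (5 ± 1)/2.
Solving: r_1 = 3, r_2 = 2.

indicial: r^2 - 5 r + 6 = 0; roots r_1 = 3, r_2 = 2


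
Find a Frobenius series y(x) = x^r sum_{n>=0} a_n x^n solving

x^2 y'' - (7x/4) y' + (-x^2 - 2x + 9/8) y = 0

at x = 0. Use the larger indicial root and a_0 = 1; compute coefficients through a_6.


Write in Frobenius form y'' + (p(x)/x) y' + (q(x)/x^2) y = 0:
  p(x) = -7/4,  q(x) = -x^2 - 2x + 9/8.
Indicial equation: r(r-1) + (-7/4) r + (9/8) = 0 -> roots r_1 = 9/4, r_2 = 1/2.
Take r = r_1 = 9/4. Let y(x) = x^r sum_{n>=0} a_n x^n with a_0 = 1.
Substitute y = x^r sum a_n x^n and match x^{r+n}. The recurrence is
  D(n) a_n - 2 a_{n-1} - 1 a_{n-2} = 0,  where D(n) = (r+n)(r+n-1) + (-7/4)(r+n) + (9/8).
  a_n = [2 a_{n-1} + 1 a_{n-2}] / D(n).
Since the indicial polynomial factors as (r - r_1)(r - r_2), D(n) = (r_1 + n - r_1)(r_1 + n - r_2) = n(n + 7/4).
Evaluating step by step (a_0 = 1):
  n = 1: D(1) = 1(1 + 7/4) = 11/4; numerator = 2(1) = 2; a_1 = (2)/(11/4) = 8/11
  n = 2: D(2) = 2(2 + 7/4) = 15/2; numerator = 2(8/11) + 1(1) = 27/11; a_2 = (27/11)/(15/2) = 18/55
  n = 3: D(3) = 3(3 + 7/4) = 57/4; numerator = 2(18/55) + 1(8/11) = 76/55; a_3 = (76/55)/(57/4) = 16/165
  n = 4: D(4) = 4(4 + 7/4) = 23; numerator = 2(16/165) + 1(18/55) = 86/165; a_4 = (86/165)/(23) = 86/3795
  n = 5: D(5) = 5(5 + 7/4) = 135/4; numerator = 2(86/3795) + 1(16/165) = 36/253; a_5 = (36/253)/(135/4) = 16/3795
  n = 6: D(6) = 6(6 + 7/4) = 93/2; numerator = 2(16/3795) + 1(86/3795) = 118/3795; a_6 = (118/3795)/(93/2) = 236/352935

r = 9/4; a_0 = 1; a_1 = 8/11; a_2 = 18/55; a_3 = 16/165; a_4 = 86/3795; a_5 = 16/3795; a_6 = 236/352935


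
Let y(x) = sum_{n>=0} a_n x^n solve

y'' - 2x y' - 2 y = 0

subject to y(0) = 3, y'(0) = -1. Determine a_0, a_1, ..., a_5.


Ansatz: y(x) = sum_{n>=0} a_n x^n, so y'(x) = sum_{n>=1} n a_n x^(n-1) and y''(x) = sum_{n>=2} n(n-1) a_n x^(n-2).
Substitute into P(x) y'' + Q(x) y' + R(x) y = 0 with P(x) = 1, Q(x) = -2x, R(x) = -2, and match powers of x.
Initial conditions: a_0 = 3, a_1 = -1.
Setting the coefficient of each power of x to zero and solving order by order (substituting the coefficients already found):
  x^0: 2 a_2 - 2 a_0 = 0  ->  2 a_2 = 2 a_0 = 6  ->  a_2 = 3
  x^1: 6 a_3 - 4 a_1 = 0  ->  6 a_3 = 4 a_1 = -4  ->  a_3 = -2/3
  x^2: 12 a_4 - 6 a_2 = 0  ->  12 a_4 = 6 a_2 = 18  ->  a_4 = 3/2
  x^3: 20 a_5 - 8 a_3 = 0  ->  20 a_5 = 8 a_3 = -16/3  ->  a_5 = -4/15
Truncated series: y(x) = 3 - x + 3 x^2 - (2/3) x^3 + (3/2) x^4 - (4/15) x^5 + O(x^6).

a_0 = 3; a_1 = -1; a_2 = 3; a_3 = -2/3; a_4 = 3/2; a_5 = -4/15


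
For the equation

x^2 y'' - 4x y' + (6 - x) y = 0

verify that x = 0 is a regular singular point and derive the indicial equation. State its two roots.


Divide by x^2 to reach normal form y'' + P_1(x) y' + P_2(x) y = 0 with P_1(x) = -4/x and P_2(x) = -1/x + 6/x^2.
x = 0 is a singular point because the y'-coefficient -4/x has a pole at x = 0 and the y-coefficient -1/x + 6/x^2 has a pole at x = 0.
It is a regular singular point because x P_1(x) = p(x) = -4 and x^2 P_2(x) = q(x) = 6 - x are polynomials, hence analytic at x = 0.
p(0) = -4,  q(0) = 6.
Indicial equation: r(r-1) + p(0) r + q(0) = 0, i.e. r^2 + (p(0) - 1) r + q(0) = 0, i.e. r^2 - 5 r + 6 = 0.
Discriminant: (-5)^2 - 4(6) = 1, so r = (5 ± 1)/2.
Solving: r_1 = 3, r_2 = 2.

indicial: r^2 - 5 r + 6 = 0; roots r_1 = 3, r_2 = 2


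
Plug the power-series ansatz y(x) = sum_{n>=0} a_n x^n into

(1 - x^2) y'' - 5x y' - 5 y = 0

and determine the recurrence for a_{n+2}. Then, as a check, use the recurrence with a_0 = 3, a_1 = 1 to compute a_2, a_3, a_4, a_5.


Substitute y = sum_n a_n x^n.
(1 - 1 x^2) y'' contributes (n+2)(n+1) a_{n+2} - n(n-1) a_n at x^n.
-5 x y'(x) contributes -5 n a_n at x^n.
-5 y(x) contributes -5 a_n at x^n.
Matching x^n: (n+2)(n+1) a_{n+2} + (-n(n-1) - 5 n - 5) a_n = 0.
Thus a_{n+2} = (n(n-1) + 5 n + 5) / ((n+1)(n+2)) * a_n.

Check with a_0 = 3, a_1 = 1 (apply the recurrence for n = 0, 1, 2, 3): a_0 = 3, a_1 = 1, a_2 = 15/2, a_3 = 5/3, a_4 = 85/8, a_5 = 13/6.

a_(n+2) = (n(n-1) + 5 n + 5) / ((n+1)(n+2)) * a_n; check: a_0 = 3, a_1 = 1, a_2 = 15/2, a_3 = 5/3, a_4 = 85/8, a_5 = 13/6


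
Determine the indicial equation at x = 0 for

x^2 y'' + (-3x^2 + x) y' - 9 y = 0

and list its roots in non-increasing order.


Divide by x^2 to reach normal form y'' + P_1(x) y' + P_2(x) y = 0 with P_1(x) = -3 + 1/x and P_2(x) = -9/x^2.
x = 0 is a singular point because the y'-coefficient -3 + 1/x has a pole at x = 0 and the y-coefficient -9/x^2 has a pole at x = 0.
It is a regular singular point because x P_1(x) = p(x) = 1 - 3x and x^2 P_2(x) = q(x) = -9 are polynomials, hence analytic at x = 0.
p(0) = 1,  q(0) = -9.
Indicial equation: r(r-1) + p(0) r + q(0) = 0, i.e. r^2 + (p(0) - 1) r + q(0) = 0, i.e. r^2 - 9 = 0.
Discriminant: (0)^2 - 4(-9) = 36, so r = (0 ± 6)/2.
Solving: r_1 = 3, r_2 = -3.

indicial: r^2 - 9 = 0; roots r_1 = 3, r_2 = -3


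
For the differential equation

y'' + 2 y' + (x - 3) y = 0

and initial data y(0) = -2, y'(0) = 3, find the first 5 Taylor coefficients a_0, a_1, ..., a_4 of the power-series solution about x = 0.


Ansatz: y(x) = sum_{n>=0} a_n x^n, so y'(x) = sum_{n>=1} n a_n x^(n-1) and y''(x) = sum_{n>=2} n(n-1) a_n x^(n-2).
Substitute into P(x) y'' + Q(x) y' + R(x) y = 0 with P(x) = 1, Q(x) = 2, R(x) = x - 3, and match powers of x.
Initial conditions: a_0 = -2, a_1 = 3.
Setting the coefficient of each power of x to zero and solving order by order (substituting the coefficients already found):
  x^0: 2 a_2 + 2 a_1 - 3 a_0 = 0  ->  2 a_2 = -2 a_1 + 3 a_0 = -12  ->  a_2 = -6
  x^1: 6 a_3 + 4 a_2 - 3 a_1 + a_0 = 0  ->  6 a_3 = -4 a_2 + 3 a_1 - a_0 = 35  ->  a_3 = 35/6
  x^2: 12 a_4 + 6 a_3 - 3 a_2 + a_1 = 0  ->  12 a_4 = -6 a_3 + 3 a_2 - a_1 = -56  ->  a_4 = -14/3
Truncated series: y(x) = -2 + 3 x - 6 x^2 + (35/6) x^3 - (14/3) x^4 + O(x^5).

a_0 = -2; a_1 = 3; a_2 = -6; a_3 = 35/6; a_4 = -14/3


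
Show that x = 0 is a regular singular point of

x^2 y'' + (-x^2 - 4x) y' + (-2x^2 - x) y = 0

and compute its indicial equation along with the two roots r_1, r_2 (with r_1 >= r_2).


Divide by x^2 to reach normal form y'' + P_1(x) y' + P_2(x) y = 0 with P_1(x) = -1 - 4/x and P_2(x) = -2 - 1/x.
x = 0 is a singular point because the y'-coefficient -1 - 4/x has a pole at x = 0 and the y-coefficient -2 - 1/x has a pole at x = 0.
It is a regular singular point because x P_1(x) = p(x) = -x - 4 and x^2 P_2(x) = q(x) = -2x^2 - x are polynomials, hence analytic at x = 0.
p(0) = -4,  q(0) = 0.
Indicial equation: r(r-1) + p(0) r + q(0) = 0, i.e. r^2 + (p(0) - 1) r + q(0) = 0, i.e. r^2 - 5 r = 0.
Discriminant: (-5)^2 - 4(0) = 25, so r = (5 ± 5)/2.
Solving: r_1 = 5, r_2 = 0.

indicial: r^2 - 5 r = 0; roots r_1 = 5, r_2 = 0
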